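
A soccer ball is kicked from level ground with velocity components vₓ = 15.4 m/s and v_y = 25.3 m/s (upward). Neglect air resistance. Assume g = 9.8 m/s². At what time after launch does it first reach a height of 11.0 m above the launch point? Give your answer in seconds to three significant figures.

0.479 s

Height y(t) = 25.30 t − 4.900 t² = 11.0 gives 4.900 t² − 25.30 t + 11.0 = 0.
Quadratic formula: t = (25.30 ± √424.49) / 9.80 = (25.30 ± 20.60) / 9.80 → t = 0.4793 s or 4.684 s.
The first (ascending) time is 0.4793 s.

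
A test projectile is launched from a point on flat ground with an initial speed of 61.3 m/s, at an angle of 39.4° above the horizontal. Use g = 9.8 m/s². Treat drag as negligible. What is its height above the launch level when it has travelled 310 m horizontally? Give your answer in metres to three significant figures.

Horizontal component vₓ = 61.30 cos 39.4° = 47.37 m/s; vertical v_y0 = 61.30 sin 39.4° = 38.91 m/s.
Time to reach x = 310 m: t = x/vₓ = 310/47.37 = 6.544 s.
Height: y = v_y0 t − ½ g t² = 38.91 × 6.544 − 4.900 × 6.544² = 254.6 − 209.9 = 44.77 m.

44.8 m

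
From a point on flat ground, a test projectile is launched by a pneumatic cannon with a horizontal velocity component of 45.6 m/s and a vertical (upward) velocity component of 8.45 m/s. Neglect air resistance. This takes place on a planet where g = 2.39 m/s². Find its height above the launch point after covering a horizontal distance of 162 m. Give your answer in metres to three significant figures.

14.9 m

At x = 162 m, t = x/vₓ = 162/45.60 = 3.553 s.
Height: y = v_y0 t − ½ g t² = 8.450 × 3.553 − 1.195 × 3.553² = 30.02 − 15.08 = 14.94 m.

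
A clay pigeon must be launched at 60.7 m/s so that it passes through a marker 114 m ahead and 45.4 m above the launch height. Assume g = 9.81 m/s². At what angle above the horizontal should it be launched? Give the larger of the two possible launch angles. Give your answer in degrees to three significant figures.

Trajectory: y = x tanθ − g x² (1 + tan²θ)/(2v₀²). With x = 114, y = 45.4, v₀ = 60.7, g = 9.81:
17.30 tan²θ − 114 tanθ + (62.70) = 0.
tanθ = [114 ± √(114² − 4 × 17.30 × (62.70))] / (2 × 17.30) = (114 ± 93.04) / 34.60, giving tanθ = 0.6057 or 5.984.
θ = 31.20° or 80.51°; the larger is 80.51°.

80.5°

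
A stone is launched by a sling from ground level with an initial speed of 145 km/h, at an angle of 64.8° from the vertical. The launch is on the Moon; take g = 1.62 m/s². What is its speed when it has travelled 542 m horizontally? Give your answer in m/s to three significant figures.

Convert: 145 km/h = 145/3.6 = 40.28 m/s.
vₓ = 40.28 sin 64.8° = 36.44 m/s; v_y0 = 40.28 cos 64.8° = 17.15 m/s.
At x = 542 m, t = x/vₓ = 542/36.44 = 14.87 s.
Vertical velocity there: v_y = v_y0 − g t = 17.15 − 1.62 × 14.87 = −6.943 m/s.
Speed: √(vₓ² + v_y²) = √(36.44² + 6.943²) = 37.10 m/s.

37.1 m/s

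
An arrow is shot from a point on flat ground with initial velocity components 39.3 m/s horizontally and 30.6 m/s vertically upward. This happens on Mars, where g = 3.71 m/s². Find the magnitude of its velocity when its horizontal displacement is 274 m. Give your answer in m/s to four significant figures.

x = vₓ t ⇒ t = 274/39.30 = 6.972 s.
Vertical velocity there: v_y = v_y0 − g t = 30.60 − 3.71 × 6.972 = 4.734 m/s.
Speed: √(vₓ² + v_y²) = √(39.30² + 4.734²) = 39.58 m/s.

39.58 m/s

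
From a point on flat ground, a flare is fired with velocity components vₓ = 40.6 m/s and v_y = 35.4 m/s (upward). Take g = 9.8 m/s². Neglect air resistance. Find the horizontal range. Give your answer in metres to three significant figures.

293 m

Time aloft: T = 2 v_y0 / g = 2 × 35.40 / 9.80 = 7.224 s.
Horizontal distance R = vₓ T = 40.60 × 7.224 = 293.3 m.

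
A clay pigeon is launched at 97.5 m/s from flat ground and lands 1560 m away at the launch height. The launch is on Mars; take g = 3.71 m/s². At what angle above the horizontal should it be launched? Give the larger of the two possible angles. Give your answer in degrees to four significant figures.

From R = (v₀²/g) sin 2θ: sin 2θ = 3.71 × 1560 / 9506.2 = 0.6088.
2θ = 37.50° or 180° − 37.50° = 142.5°, so θ = 18.75° or 71.25°.
The larger angle is 71.25°.

71.25°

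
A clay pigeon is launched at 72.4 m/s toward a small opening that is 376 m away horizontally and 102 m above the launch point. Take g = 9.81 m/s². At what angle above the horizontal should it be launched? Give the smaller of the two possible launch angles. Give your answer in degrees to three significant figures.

Trajectory: y = x tanθ − g x² (1 + tan²θ)/(2v₀²). With x = 376, y = 102, v₀ = 72.4, g = 9.81:
132.3 tan²θ − 376 tanθ + (234.3) = 0.
tanθ = [376 ± √(376² − 4 × 132.3 × (234.3))] / (2 × 132.3) = (376 ± 131.9) / 264.6, giving tanθ = 0.9226 or 1.920.
θ = 42.70° or 62.48°; the smaller is 42.70°.

42.7°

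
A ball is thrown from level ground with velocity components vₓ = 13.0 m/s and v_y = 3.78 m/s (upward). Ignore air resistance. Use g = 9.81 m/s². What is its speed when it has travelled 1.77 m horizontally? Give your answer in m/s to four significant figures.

13.23 m/s

x = vₓ t ⇒ t = 1.77/13.00 = 0.1362 s.
Vertical velocity there: v_y = v_y0 − g t = 3.780 − 9.81 × 0.1362 = 2.444 m/s.
Speed: √(vₓ² + v_y²) = √(13.00² + 2.444²) = 13.23 m/s.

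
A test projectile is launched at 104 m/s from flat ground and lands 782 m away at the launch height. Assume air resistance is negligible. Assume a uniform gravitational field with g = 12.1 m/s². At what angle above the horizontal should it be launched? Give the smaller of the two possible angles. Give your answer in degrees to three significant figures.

R = v₀² sin 2θ / g gives sin 2θ = gR/v₀² = 12.1·782/104² = 0.8748.
2θ = 61.03° or 180° − 61.03° = 119.0°, so θ = 30.51° or 59.49°.
The smaller angle is 30.51°.

30.5°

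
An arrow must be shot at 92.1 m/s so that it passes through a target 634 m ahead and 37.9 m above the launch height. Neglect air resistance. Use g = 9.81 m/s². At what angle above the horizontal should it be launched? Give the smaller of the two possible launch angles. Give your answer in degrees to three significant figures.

Trajectory: y = x tanθ − g x² (1 + tan²θ)/(2v₀²). With x = 634, y = 37.9, v₀ = 92.1, g = 9.81:
232.4 tan²θ − 634 tanθ + (270.3) = 0.
tanθ = [634 ± √(634² − 4 × 232.4 × (270.3))] / (2 × 232.4) = (634 ± 388.1) / 464.9, giving tanθ = 0.5290 or 2.199.
θ = 27.88° or 65.54°; the smaller is 27.88°.

27.9°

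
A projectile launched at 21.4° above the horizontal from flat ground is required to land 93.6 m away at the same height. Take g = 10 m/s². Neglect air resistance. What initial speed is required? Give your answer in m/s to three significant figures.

Level-ground range: R = v₀² sin(2θ)/g, so v₀ = √(gR / sin 2θ).
v₀ = √(10.0 × 93.6 / sin 42.80°) = √(936.0 / 0.6794) = √1377.6 = 37.12 m/s.

37.1 m/s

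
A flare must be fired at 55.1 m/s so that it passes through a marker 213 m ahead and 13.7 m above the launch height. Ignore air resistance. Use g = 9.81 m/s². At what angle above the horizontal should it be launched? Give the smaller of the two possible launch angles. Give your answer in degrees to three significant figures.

Trajectory: y = x tanθ − g x² (1 + tan²θ)/(2v₀²). With x = 213, y = 13.7, v₀ = 55.1, g = 9.81:
73.30 tan²θ − 213 tanθ + (87.00) = 0.
tanθ = [213 ± √(213² − 4 × 73.30 × (87.00))] / (2 × 73.30) = (213 ± 140.9) / 146.6, giving tanθ = 0.4916 or 2.414.
θ = 26.18° or 67.50°; the smaller is 26.18°.

26.2°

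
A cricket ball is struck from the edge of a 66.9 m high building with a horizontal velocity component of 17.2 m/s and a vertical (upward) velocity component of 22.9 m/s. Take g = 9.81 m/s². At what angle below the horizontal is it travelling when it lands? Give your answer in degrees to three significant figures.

With up positive and y = 0 at the ground: y(t) = 66.9 + (22.90) t − 4.905 t². Setting y = 0 and taking the positive root: t = [22.90 + √(22.90² + 2·9.81·66.9)] / 9.81 = (22.90 + 42.86) / 9.81 = 6.703 s.
At impact: v_y = v_y0 − g t = −42.86 m/s; vₓ = 17.20 m/s.
Angle below horizontal: arctan(|v_y|/vₓ) = arctan(42.86/17.20) = 68.13°.

68.1°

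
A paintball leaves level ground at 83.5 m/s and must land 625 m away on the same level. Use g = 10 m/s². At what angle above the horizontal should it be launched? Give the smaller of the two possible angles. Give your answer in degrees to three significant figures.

31.8°

R = v₀² sin 2θ / g gives sin 2θ = gR/v₀² = 10.0·625/83.5² = 0.8964.
2θ = 63.69° or 180° − 63.69° = 116.3°, so θ = 31.85° or 58.15°.
The smaller angle is 31.85°.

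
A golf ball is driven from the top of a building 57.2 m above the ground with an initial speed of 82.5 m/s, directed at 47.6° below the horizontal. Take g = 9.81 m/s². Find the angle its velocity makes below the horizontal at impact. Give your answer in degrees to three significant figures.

Components: vₓ = 82.50 cos 47.6° = 55.63 m/s, v_y0 = −60.92 m/s (downward).
The projectile lands when y = 57.2 + (−60.92) t − ½·9.81·t² = 0. Positive root: t = (−60.92 + √(60.92² + 2·9.81·57.2)) / 9.81 = (−60.92 + 69.53) / 9.81 = 0.8770 s.
At impact: v_y = v_y0 − g t = −69.53 m/s; vₓ = 55.63 m/s.
Angle below horizontal: arctan(|v_y|/vₓ) = arctan(69.53/55.63) = 51.34°.

51.3°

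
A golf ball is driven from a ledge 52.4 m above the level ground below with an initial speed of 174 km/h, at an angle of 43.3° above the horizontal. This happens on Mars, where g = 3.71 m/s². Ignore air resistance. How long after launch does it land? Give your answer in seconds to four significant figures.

19.33 s

Convert: 174 km/h = 174/3.6 = 48.33 m/s.
Resolve: vₓ = 48.33 cos 43.3° = 35.18 m/s and v_y0 = 48.33 sin 43.3° = 33.15 m/s.
The projectile lands when y = 52.4 + (33.15) t − ½·3.71·t² = 0. Positive root: t = (33.15 + √(33.15² + 2·3.71·52.4)) / 3.71 = (33.15 + 38.57) / 3.71 = 19.33 s.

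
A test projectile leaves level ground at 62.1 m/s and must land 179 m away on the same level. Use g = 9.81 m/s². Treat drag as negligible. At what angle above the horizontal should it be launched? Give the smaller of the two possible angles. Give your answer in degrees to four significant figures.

13.54°

From R = (v₀²/g) sin 2θ: sin 2θ = 9.81 × 179 / 3856.4 = 0.4553.
2θ = 27.09° or 180° − 27.09° = 152.9°, so θ = 13.54° or 76.46°.
The smaller angle is 13.54°.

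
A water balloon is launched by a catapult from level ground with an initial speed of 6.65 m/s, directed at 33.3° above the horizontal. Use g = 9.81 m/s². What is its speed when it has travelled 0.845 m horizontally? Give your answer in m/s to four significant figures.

Components: vₓ = 6.650 cos 33.3° = 5.558 m/s, v_y0 = 6.650 sin 33.3° = 3.651 m/s.
Time to reach x = 0.845 m: t = x/vₓ = 0.845/5.558 = 0.1520 s.
Vertical velocity there: v_y = v_y0 − g t = 3.651 − 9.81 × 0.1520 = 2.160 m/s.
Speed: √(vₓ² + v_y²) = √(5.558² + 2.160²) = 5.963 m/s.

5.963 m/s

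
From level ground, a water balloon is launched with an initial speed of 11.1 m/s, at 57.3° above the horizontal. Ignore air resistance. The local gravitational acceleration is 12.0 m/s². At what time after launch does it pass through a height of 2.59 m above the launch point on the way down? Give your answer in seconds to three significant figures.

1.20 s

Components: vₓ = 11.10 cos 57.3° = 5.997 m/s, v_y0 = 11.10 sin 57.3° = 9.341 m/s.
Height y(t) = 9.341 t − 6.000 t² = 2.59 gives 6.000 t² − 9.341 t + 2.59 = 0.
t = [9.341 ± √(9.341² − 2·12.0·2.59)] / 12.0 = (9.341 ± 5.009) / 12.0, so t = 0.3610 s or t = 1.196 s.
The descending-branch root is 1.196 s.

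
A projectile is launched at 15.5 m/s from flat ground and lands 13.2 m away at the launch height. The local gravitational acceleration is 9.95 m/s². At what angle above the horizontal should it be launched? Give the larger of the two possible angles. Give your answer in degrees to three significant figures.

73.4°

From R = (v₀²/g) sin 2θ: sin 2θ = 9.95 × 13.2 / 240.25 = 0.5467.
2θ = 33.14° or 180° − 33.14° = 146.9°, so θ = 16.57° or 73.43°.
The larger angle is 73.43°.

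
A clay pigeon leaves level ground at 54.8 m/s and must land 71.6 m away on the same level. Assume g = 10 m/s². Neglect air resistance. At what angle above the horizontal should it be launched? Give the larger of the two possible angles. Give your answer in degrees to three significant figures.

83.1°

R = v₀² sin 2θ / g gives sin 2θ = gR/v₀² = 10.0·71.6/54.8² = 0.2384.
2θ = 13.79° or 180° − 13.79° = 166.2°, so θ = 6.897° or 83.10°.
The larger angle is 83.10°.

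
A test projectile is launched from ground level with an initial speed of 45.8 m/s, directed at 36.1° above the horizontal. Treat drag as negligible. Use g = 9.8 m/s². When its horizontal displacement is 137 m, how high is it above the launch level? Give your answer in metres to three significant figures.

32.7 m

Horizontal component vₓ = 45.80 cos 36.1° = 37.01 m/s; vertical v_y0 = 45.80 sin 36.1° = 26.99 m/s.
Time to reach x = 137 m: t = x/vₓ = 137/37.01 = 3.702 s.
Height: y = v_y0 t − ½ g t² = 26.99 × 3.702 − 4.900 × 3.702² = 99.90 − 67.16 = 32.74 m.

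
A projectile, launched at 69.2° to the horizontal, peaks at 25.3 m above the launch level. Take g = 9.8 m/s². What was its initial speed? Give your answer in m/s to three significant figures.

At the peak v_y = 0, so v_y0 = √(2gH) = √(2 × 9.80 × 25.3) = 22.27 m/s.
v_y0 = v₀ sin θ ⇒ v₀ = 22.27 / sin 69.2° = 23.82 m/s.

23.8 m/s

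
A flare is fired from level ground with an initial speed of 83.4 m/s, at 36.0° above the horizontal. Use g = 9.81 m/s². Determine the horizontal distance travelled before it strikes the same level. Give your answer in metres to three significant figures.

674 m

Resolve: vₓ = 83.40 cos 36.0° = 67.47 m/s and v_y0 = 83.40 sin 36.0° = 49.02 m/s.
Flight time T = 2 v_y0 / g = 9.994 s.
Range: R = vₓ T = 67.47 × 9.994 = 674.3 m.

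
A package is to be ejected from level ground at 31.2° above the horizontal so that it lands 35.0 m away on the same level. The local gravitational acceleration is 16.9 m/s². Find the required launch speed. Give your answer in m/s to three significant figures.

25.8 m/s

On level ground R = v₀² sin 2θ / g ⇒ v₀ = √(gR / sin 2θ).
v₀ = √(16.9 × 35.0 / sin 62.40°) = √(591.5 / 0.8862) = √667.45 = 25.84 m/s.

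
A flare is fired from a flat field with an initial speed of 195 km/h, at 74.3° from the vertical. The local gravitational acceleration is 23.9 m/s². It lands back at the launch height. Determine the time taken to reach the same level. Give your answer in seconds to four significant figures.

Convert: 195 km/h = 195/3.6 = 54.17 m/s.
Resolve: vₓ = 54.17 sin 74.3° = 52.15 m/s and v_y0 = 54.17 cos 74.3° = 14.66 m/s.
It returns to y = 0 when t = 2 v_y0 / g = 2(14.66)/23.9 = 1.227 s.

1.227 s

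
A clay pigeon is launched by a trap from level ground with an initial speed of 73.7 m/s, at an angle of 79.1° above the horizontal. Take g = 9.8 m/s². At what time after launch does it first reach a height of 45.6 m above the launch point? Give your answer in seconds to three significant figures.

0.660 s

Resolve: vₓ = 73.70 cos 79.1° = 13.94 m/s and v_y0 = 73.70 sin 79.1° = 72.37 m/s.
Require v_y0 t − ½ g t² = 45.6, i.e. 4.900 t² − 72.37 t + 45.6 = 0.
t = [72.37 ± √(72.37² − 2·9.80·45.6)] / 9.80 = (72.37 ± 65.91) / 9.80, so t = 0.6595 s or t = 14.11 s.
The first (ascending) time is 0.6595 s.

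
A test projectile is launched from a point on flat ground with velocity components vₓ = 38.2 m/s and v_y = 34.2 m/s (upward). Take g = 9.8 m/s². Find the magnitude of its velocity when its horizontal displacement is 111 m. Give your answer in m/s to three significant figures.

Time to reach x = 111 m: t = x/vₓ = 111/38.20 = 2.906 s.
Vertical velocity there: v_y = v_y0 − g t = 34.20 − 9.80 × 2.906 = 5.724 m/s.
Speed: √(vₓ² + v_y²) = √(38.20² + 5.724²) = 38.63 m/s.

38.6 m/s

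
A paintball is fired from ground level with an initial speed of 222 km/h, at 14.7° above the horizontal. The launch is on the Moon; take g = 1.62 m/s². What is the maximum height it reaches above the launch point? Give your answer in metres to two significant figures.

76 m

Convert: 222 km/h = 222/3.6 = 61.67 m/s.
Components: vₓ = 61.67 cos 14.7° = 59.65 m/s, v_y0 = 61.67 sin 14.7° = 15.65 m/s.
Maximum height: H = v_y0² / (2g) = 15.65² / (2 × 1.62) = 75.58 m.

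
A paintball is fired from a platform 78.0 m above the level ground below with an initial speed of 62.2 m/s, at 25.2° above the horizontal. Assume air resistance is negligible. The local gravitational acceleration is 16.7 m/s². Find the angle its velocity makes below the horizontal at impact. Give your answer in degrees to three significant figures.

Resolve: vₓ = 62.20 cos 25.2° = 56.28 m/s and v_y0 = 62.20 sin 25.2° = 26.48 m/s.
The projectile lands when y = 78.0 + (26.48) t − ½·16.7·t² = 0. Positive root: t = (26.48 + √(26.48² + 2·16.7·78.0)) / 16.7 = (26.48 + 57.50) / 16.7 = 5.029 s.
At impact: v_y = v_y0 − g t = −57.50 m/s; vₓ = 56.28 m/s.
Angle below horizontal: arctan(|v_y|/vₓ) = arctan(57.50/56.28) = 45.62°.

45.6°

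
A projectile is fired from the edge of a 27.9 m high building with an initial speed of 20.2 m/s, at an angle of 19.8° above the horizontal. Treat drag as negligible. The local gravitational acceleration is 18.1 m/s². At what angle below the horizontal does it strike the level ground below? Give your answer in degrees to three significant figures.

Horizontal component vₓ = 20.20 cos 19.8° = 19.01 m/s; vertical v_y0 = 20.20 sin 19.8° = 6.843 m/s.
With up positive and y = 0 at the ground: y(t) = 27.9 + (6.843) t − 9.050 t². Setting y = 0 and taking the positive root: t = [6.843 + √(6.843² + 2·18.1·27.9)] / 18.1 = (6.843 + 32.51) / 18.1 = 2.174 s.
At impact: v_y = v_y0 − g t = −32.51 m/s; vₓ = 19.01 m/s.
Angle below horizontal: arctan(|v_y|/vₓ) = arctan(32.51/19.01) = 59.69°.

59.7°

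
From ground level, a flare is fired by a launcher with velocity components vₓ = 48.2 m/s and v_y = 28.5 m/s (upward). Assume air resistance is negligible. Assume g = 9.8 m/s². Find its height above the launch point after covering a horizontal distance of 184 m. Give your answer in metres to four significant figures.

37.39 m

x = vₓ t ⇒ t = 184/48.20 = 3.817 s.
Height: y = v_y0 t − ½ g t² = 28.50 × 3.817 − 4.900 × 3.817² = 108.8 − 71.41 = 37.39 m.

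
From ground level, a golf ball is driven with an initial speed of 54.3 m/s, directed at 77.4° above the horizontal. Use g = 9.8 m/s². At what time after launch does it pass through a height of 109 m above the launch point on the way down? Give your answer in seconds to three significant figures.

vₓ = 54.30 cos 77.4° = 11.85 m/s; v_y0 = 54.30 sin 77.4° = 52.99 m/s.
Height y(t) = 52.99 t − 4.900 t² = 109 gives 4.900 t² − 52.99 t + 109 = 0.
Quadratic formula: t = (52.99 ± √671.78) / 9.80 = (52.99 ± 25.92) / 9.80 → t = 2.763 s or 8.052 s.
The descending-branch root is 8.052 s.

8.05 s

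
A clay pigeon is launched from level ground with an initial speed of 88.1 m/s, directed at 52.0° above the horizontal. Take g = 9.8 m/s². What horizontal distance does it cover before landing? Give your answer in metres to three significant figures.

768 m

Resolve: vₓ = 88.10 cos 52.0° = 54.24 m/s and v_y0 = 88.10 sin 52.0° = 69.42 m/s.
Flight time T = 2 v_y0 / g = 14.17 s.
Range: R = vₓ T = 54.24 × 14.17 = 768.5 m.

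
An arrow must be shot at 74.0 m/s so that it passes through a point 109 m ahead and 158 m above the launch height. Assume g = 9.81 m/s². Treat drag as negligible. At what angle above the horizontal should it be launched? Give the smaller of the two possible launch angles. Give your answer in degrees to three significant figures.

Trajectory: y = x tanθ − g x² (1 + tan²θ)/(2v₀²). With x = 109, y = 158, v₀ = 74.0, g = 9.81:
10.64 tan²θ − 109 tanθ + (168.6) = 0.
tanθ = [109 ± √(109² − 4 × 10.64 × (168.6))] / (2 × 10.64) = (109 ± 68.57) / 21.28, giving tanθ = 1.899 or 8.343.
θ = 62.23° or 83.16°; the smaller is 62.23°.

62.2°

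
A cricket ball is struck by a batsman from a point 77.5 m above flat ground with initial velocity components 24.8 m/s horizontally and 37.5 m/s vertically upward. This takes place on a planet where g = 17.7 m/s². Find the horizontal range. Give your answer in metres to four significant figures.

With up positive and y = 0 at the ground: y(t) = 77.5 + (37.50) t − 8.850 t². Setting y = 0 and taking the positive root: t = [37.50 + √(37.50² + 2·17.7·77.5)] / 17.7 = (37.50 + 64.42) / 17.7 = 5.758 s.
Horizontal distance: R = vₓ t = 24.80 × 5.758 = 142.8 m.

142.8 m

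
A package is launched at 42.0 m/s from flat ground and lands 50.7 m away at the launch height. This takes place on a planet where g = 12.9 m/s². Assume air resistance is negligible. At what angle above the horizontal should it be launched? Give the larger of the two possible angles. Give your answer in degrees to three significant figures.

79.1°

R = v₀² sin 2θ / g gives sin 2θ = gR/v₀² = 12.9·50.7/42.0² = 0.3708.
2θ = 21.76° or 180° − 21.76° = 158.2°, so θ = 10.88° or 79.12°.
The larger angle is 79.12°.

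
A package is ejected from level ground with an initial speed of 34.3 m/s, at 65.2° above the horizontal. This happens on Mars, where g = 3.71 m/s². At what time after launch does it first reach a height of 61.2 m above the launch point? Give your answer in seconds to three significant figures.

2.27 s

vₓ = 34.30 cos 65.2° = 14.39 m/s; v_y0 = 34.30 sin 65.2° = 31.14 m/s.
Require v_y0 t − ½ g t² = 61.2, i.e. 1.855 t² − 31.14 t + 61.2 = 0.
t = [31.14 ± √(31.14² − 2·3.71·61.2)] / 3.71 = (31.14 ± 22.70) / 3.71, so t = 2.273 s or t = 14.51 s.
The first (ascending) time is 2.273 s.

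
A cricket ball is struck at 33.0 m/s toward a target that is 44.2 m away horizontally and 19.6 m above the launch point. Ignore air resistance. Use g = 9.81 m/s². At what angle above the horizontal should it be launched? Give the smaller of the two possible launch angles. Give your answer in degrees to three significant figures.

Trajectory: y = x tanθ − g x² (1 + tan²θ)/(2v₀²). With x = 44.2, y = 19.6, v₀ = 33.0, g = 9.81:
8.799 tan²θ − 44.2 tanθ + (28.40) = 0.
tanθ = [44.2 ± √(44.2² − 4 × 8.799 × (28.40))] / (2 × 8.799) = (44.2 ± 30.89) / 17.60, giving tanθ = 0.7564 or 4.267.
θ = 37.11° or 76.81°; the smaller is 37.11°.

37.1°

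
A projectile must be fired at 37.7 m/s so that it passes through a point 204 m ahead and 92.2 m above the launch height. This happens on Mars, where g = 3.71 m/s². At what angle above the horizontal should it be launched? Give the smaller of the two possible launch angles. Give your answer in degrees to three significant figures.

Trajectory: y = x tanθ − g x² (1 + tan²θ)/(2v₀²). With x = 204, y = 92.2, v₀ = 37.7, g = 3.71:
54.32 tan²θ − 204 tanθ + (146.5) = 0.
tanθ = [204 ± √(204² − 4 × 54.32 × (146.5))] / (2 × 54.32) = (204 ± 98.91) / 108.6, giving tanθ = 0.9674 or 2.788.
θ = 44.05° or 70.27°; the smaller is 44.05°.

44.0°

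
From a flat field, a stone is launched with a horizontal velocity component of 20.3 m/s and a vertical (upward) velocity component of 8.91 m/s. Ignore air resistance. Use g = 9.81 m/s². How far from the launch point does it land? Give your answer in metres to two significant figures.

37 m

Flight time T = 2 v_y0 / g = 1.817 s.
Range: R = vₓ T = 20.30 × 1.817 = 36.88 m.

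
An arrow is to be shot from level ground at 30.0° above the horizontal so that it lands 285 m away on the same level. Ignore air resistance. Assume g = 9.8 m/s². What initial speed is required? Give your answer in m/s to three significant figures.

56.8 m/s

From R = (v₀² / g) sin 2θ: v₀ = √(gR / sin 2θ).
v₀ = √(9.80 × 285 / sin 60.00°) = √(2793 / 0.8660) = √3225.1 = 56.79 m/s.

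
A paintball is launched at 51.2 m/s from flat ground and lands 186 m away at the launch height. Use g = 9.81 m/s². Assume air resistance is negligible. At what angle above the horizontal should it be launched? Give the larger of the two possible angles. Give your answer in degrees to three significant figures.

Level-ground range R = v₀² sin(2θ)/g ⇒ sin(2θ) = gR/v₀² = 9.81 × 186 / 51.2² = 0.6961.
2θ = 44.11° or 180° − 44.11° = 135.9°, so θ = 22.06° or 67.94°.
The larger angle is 67.94°.

67.9°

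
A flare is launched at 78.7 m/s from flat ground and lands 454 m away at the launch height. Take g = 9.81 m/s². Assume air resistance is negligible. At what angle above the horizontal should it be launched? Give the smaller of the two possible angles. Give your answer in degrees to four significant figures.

Level-ground range R = v₀² sin(2θ)/g ⇒ sin(2θ) = gR/v₀² = 9.81 × 454 / 78.7² = 0.7191.
2θ = 45.98° or 180° − 45.98° = 134.0°, so θ = 22.99° or 67.01°.
The smaller angle is 22.99°.

22.99°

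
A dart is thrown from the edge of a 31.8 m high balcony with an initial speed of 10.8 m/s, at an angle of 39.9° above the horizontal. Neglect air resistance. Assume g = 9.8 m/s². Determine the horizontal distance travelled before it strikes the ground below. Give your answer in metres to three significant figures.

Horizontal component vₓ = 10.80 cos 39.9° = 8.285 m/s; vertical v_y0 = 10.80 sin 39.9° = 6.928 m/s.
Vertical motion (up positive, ground at y = 0): 4.900 t² − (6.928) t − 31.8 = 0, so t = (6.928 + √(6.928² + 2·9.80·31.8)) / 9.80 = (6.928 + 25.91) / 9.80 = 3.351 s.
Horizontal distance: R = vₓ t = 8.285 × 3.351 = 27.76 m.

27.8 m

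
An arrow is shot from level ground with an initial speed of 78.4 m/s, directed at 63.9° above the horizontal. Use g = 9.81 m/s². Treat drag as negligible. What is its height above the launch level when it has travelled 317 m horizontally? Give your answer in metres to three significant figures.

Resolve: vₓ = 78.40 cos 63.9° = 34.49 m/s and v_y0 = 78.40 sin 63.9° = 70.41 m/s.
At x = 317 m, t = x/vₓ = 317/34.49 = 9.191 s.
Height: y = v_y0 t − ½ g t² = 70.41 × 9.191 − 4.905 × 9.191² = 647.1 − 414.3 = 232.8 m.

233 m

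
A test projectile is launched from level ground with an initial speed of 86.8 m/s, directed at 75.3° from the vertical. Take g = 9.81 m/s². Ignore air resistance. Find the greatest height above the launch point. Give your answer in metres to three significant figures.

Resolve: vₓ = 86.80 sin 75.3° = 83.96 m/s and v_y0 = 86.80 cos 75.3° = 22.03 m/s.
Maximum height: H = v_y0² / (2g) = 22.03² / (2 × 9.81) = 24.73 m.

24.7 m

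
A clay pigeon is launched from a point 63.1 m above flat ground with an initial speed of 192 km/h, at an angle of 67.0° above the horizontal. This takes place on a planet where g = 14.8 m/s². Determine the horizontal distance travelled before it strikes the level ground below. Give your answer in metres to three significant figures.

Convert: 192 km/h = 192/3.6 = 53.33 m/s.
Resolve: vₓ = 53.33 cos 67.0° = 20.84 m/s and v_y0 = 53.33 sin 67.0° = 49.09 m/s.
Vertical motion (up positive, ground at y = 0): 7.400 t² − (49.09) t − 63.1 = 0, so t = (49.09 + √(49.09² + 2·14.8·63.1)) / 14.8 = (49.09 + 65.41) / 14.8 = 7.736 s.
Horizontal distance: R = vₓ t = 20.84 × 7.736 = 161.2 m.

161 m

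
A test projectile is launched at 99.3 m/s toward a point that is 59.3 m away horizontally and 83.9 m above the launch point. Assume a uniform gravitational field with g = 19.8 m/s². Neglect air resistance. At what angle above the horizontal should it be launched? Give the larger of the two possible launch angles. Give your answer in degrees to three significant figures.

Trajectory: y = x tanθ − g x² (1 + tan²θ)/(2v₀²). With x = 59.3, y = 83.9, v₀ = 99.3, g = 19.8:
3.531 tan²θ − 59.3 tanθ + (87.43) = 0.
tanθ = [59.3 ± √(59.3² − 4 × 3.531 × (87.43))] / (2 × 3.531) = (59.3 ± 47.77) / 7.061, giving tanθ = 1.633 or 15.16.
θ = 58.52° or 86.23°; the larger is 86.23°.

86.2°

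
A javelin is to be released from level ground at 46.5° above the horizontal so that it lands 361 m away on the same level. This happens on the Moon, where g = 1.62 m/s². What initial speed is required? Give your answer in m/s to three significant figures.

24.2 m/s

On level ground R = v₀² sin 2θ / g ⇒ v₀ = √(gR / sin 2θ).
v₀ = √(1.62 × 361 / sin 93.00°) = √(584.8 / 0.9986) = √585.62 = 24.20 m/s.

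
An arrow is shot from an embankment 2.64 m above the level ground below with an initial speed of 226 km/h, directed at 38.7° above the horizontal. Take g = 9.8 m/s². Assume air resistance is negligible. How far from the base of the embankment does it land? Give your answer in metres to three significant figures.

Convert: 226 km/h = 226/3.6 = 62.78 m/s.
Horizontal component vₓ = 62.78 cos 38.7° = 48.99 m/s; vertical v_y0 = 62.78 sin 38.7° = 39.25 m/s.
The projectile lands when y = 2.64 + (39.25) t − ½·9.80·t² = 0. Positive root: t = (39.25 + √(39.25² + 2·9.80·2.64)) / 9.80 = (39.25 + 39.91) / 9.80 = 8.077 s.
Horizontal distance: R = vₓ t = 48.99 × 8.077 = 395.7 m.

396 m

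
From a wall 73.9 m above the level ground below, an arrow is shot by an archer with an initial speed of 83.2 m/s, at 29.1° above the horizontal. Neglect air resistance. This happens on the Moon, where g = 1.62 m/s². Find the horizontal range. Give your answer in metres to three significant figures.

Horizontal component vₓ = 83.20 cos 29.1° = 72.70 m/s; vertical v_y0 = 83.20 sin 29.1° = 40.46 m/s.
With up positive and y = 0 at the ground: y(t) = 73.9 + (40.46) t − 0.8100 t². Setting y = 0 and taking the positive root: t = [40.46 + √(40.46² + 2·1.62·73.9)] / 1.62 = (40.46 + 43.32) / 1.62 = 51.72 s.
Horizontal distance: R = vₓ t = 72.70 × 51.72 = 3760 m.

3760 m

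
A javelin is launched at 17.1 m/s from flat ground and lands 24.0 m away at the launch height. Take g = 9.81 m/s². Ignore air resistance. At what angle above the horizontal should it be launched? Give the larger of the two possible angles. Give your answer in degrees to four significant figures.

R = v₀² sin 2θ / g gives sin 2θ = gR/v₀² = 9.81·24.0/17.1² = 0.8052.
2θ = 53.63° or 180° − 53.63° = 126.4°, so θ = 26.81° or 63.19°.
The larger angle is 63.19°.

63.19°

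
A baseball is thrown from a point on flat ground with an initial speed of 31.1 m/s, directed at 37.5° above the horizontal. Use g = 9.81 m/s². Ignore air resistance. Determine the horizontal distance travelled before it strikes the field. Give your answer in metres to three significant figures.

95.2 m

vₓ = 31.10 cos 37.5° = 24.67 m/s; v_y0 = 31.10 sin 37.5° = 18.93 m/s.
Flight time T = 2 v_y0 / g = 3.860 s.
Horizontal distance R = vₓ T = 24.67 × 3.860 = 95.23 m.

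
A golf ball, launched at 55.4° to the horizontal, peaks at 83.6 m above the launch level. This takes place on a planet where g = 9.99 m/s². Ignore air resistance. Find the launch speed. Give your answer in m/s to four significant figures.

At the peak v_y = 0, so v_y0 = √(2gH) = √(2 × 9.99 × 83.6) = 40.87 m/s.
v_y0 = v₀ sin θ ⇒ v₀ = 40.87 / sin 55.4° = 49.65 m/s.

49.65 m/s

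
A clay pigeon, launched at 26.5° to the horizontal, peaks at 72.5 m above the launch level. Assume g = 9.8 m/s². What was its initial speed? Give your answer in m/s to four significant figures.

At the peak v_y = 0, so v_y0 = √(2gH) = √(2 × 9.80 × 72.5) = 37.70 m/s.
v_y0 = v₀ sin θ ⇒ v₀ = 37.70 / sin 26.5° = 84.48 m/s.

84.48 m/s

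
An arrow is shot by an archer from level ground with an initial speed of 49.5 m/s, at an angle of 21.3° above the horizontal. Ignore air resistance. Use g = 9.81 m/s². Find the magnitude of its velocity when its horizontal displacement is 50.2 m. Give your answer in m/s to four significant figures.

Horizontal component vₓ = 49.50 cos 21.3° = 46.12 m/s; vertical v_y0 = 49.50 sin 21.3° = 17.98 m/s.
At x = 50.2 m, t = x/vₓ = 50.2/46.12 = 1.088 s.
Vertical velocity there: v_y = v_y0 − g t = 17.98 − 9.81 × 1.088 = 7.303 m/s.
Speed: √(vₓ² + v_y²) = √(46.12² + 7.303²) = 46.69 m/s.

46.69 m/s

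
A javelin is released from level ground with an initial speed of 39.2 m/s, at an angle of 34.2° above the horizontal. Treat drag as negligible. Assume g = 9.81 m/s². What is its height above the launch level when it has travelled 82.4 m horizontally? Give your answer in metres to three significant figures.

Resolve: vₓ = 39.20 cos 34.2° = 32.42 m/s and v_y0 = 39.20 sin 34.2° = 22.03 m/s.
Time to reach x = 82.4 m: t = x/vₓ = 82.4/32.42 = 2.542 s.
Height: y = v_y0 t − ½ g t² = 22.03 × 2.542 − 4.905 × 2.542² = 56.00 − 31.68 = 24.32 m.

24.3 m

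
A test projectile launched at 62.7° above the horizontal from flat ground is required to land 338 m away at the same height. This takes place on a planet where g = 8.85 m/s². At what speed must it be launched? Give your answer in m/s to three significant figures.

Level-ground range: R = v₀² sin(2θ)/g, so v₀ = √(gR / sin 2θ).
v₀ = √(8.85 × 338 / sin 125.4°) = √(2991 / 0.8151) = √3669.7 = 60.58 m/s.

60.6 m/s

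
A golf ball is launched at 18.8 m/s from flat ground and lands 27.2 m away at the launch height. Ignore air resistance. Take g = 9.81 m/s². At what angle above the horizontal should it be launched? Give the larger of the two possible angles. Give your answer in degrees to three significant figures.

65.5°

Level-ground range R = v₀² sin(2θ)/g ⇒ sin(2θ) = gR/v₀² = 9.81 × 27.2 / 18.8² = 0.7550.
2θ = 49.02° or 180° − 49.02° = 131.0°, so θ = 24.51° or 65.49°.
The larger angle is 65.49°.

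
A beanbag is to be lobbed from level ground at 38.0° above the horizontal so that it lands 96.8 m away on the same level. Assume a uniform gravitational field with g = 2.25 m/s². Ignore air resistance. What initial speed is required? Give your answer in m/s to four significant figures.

Level-ground range: R = v₀² sin(2θ)/g, so v₀ = √(gR / sin 2θ).
v₀ = √(2.25 × 96.8 / sin 76.00°) = √(217.8 / 0.9703) = √224.47 = 14.98 m/s.

14.98 m/s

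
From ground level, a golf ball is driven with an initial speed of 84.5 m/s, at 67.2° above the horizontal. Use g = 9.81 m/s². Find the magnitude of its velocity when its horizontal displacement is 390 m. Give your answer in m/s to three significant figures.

Horizontal component vₓ = 84.50 cos 67.2° = 32.75 m/s; vertical v_y0 = 84.50 sin 67.2° = 77.90 m/s.
At x = 390 m, t = x/vₓ = 390/32.75 = 11.91 s.
Vertical velocity there: v_y = v_y0 − g t = 77.90 − 9.81 × 11.91 = −38.94 m/s.
Speed: √(vₓ² + v_y²) = √(32.75² + 38.94²) = 50.88 m/s.

50.9 m/s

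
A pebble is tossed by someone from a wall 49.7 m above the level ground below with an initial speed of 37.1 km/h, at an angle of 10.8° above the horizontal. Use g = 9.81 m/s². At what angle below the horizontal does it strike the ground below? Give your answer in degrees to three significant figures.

72.1°

Convert: 37.1 km/h = 37.1/3.6 = 10.31 m/s.
Components: vₓ = 10.31 cos 10.8° = 10.12 m/s, v_y0 = 10.31 sin 10.8° = 1.931 m/s.
The projectile lands when y = 49.7 + (1.931) t − ½·9.81·t² = 0. Positive root: t = (1.931 + √(1.931² + 2·9.81·49.7)) / 9.81 = (1.931 + 31.29) / 9.81 = 3.386 s.
At impact: v_y = v_y0 − g t = −31.29 m/s; vₓ = 10.12 m/s.
Angle below horizontal: arctan(|v_y|/vₓ) = arctan(31.29/10.12) = 72.07°.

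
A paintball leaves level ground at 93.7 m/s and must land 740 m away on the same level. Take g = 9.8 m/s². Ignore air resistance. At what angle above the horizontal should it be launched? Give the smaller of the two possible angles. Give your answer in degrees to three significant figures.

27.8°

Level-ground range R = v₀² sin(2θ)/g ⇒ sin(2θ) = gR/v₀² = 9.80 × 740 / 93.7² = 0.8260.
2θ = 55.69° or 180° − 55.69° = 124.3°, so θ = 27.84° or 62.16°.
The smaller angle is 27.84°.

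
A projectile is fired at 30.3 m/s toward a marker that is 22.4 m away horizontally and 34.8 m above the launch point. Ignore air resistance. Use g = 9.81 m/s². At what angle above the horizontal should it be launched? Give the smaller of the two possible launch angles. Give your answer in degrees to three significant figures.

Trajectory: y = x tanθ − g x² (1 + tan²θ)/(2v₀²). With x = 22.4, y = 34.8, v₀ = 30.3, g = 9.81:
2.681 tan²θ − 22.4 tanθ + (37.48) = 0.
tanθ = [22.4 ± √(22.4² − 4 × 2.681 × (37.48))] / (2 × 2.681) = (22.4 ± 9.993) / 5.361, giving tanθ = 2.314 or 6.042.
θ = 66.63° or 80.60°; the smaller is 66.63°.

66.6°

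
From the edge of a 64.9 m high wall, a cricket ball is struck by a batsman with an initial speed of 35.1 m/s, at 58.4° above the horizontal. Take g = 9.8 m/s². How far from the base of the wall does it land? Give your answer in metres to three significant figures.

Resolve: vₓ = 35.10 cos 58.4° = 18.39 m/s and v_y0 = 35.10 sin 58.4° = 29.90 m/s.
With up positive and y = 0 at the ground: y(t) = 64.9 + (29.90) t − 4.900 t². Setting y = 0 and taking the positive root: t = [29.90 + √(29.90² + 2·9.80·64.9)] / 9.80 = (29.90 + 46.54) / 9.80 = 7.799 s.
Horizontal distance: R = vₓ t = 18.39 × 7.799 = 143.4 m.

143 m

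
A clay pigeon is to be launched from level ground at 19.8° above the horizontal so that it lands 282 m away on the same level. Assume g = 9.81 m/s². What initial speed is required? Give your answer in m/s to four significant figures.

Level-ground range: R = v₀² sin(2θ)/g, so v₀ = √(gR / sin 2θ).
v₀ = √(9.81 × 282 / sin 39.60°) = √(2766 / 0.6374) = √4340.0 = 65.88 m/s.

65.88 m/s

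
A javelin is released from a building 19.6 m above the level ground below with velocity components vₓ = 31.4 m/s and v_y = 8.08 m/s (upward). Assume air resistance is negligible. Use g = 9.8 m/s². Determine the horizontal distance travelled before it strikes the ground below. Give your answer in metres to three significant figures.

The projectile lands when y = 19.6 + (8.080) t − ½·9.80·t² = 0. Positive root: t = (8.080 + √(8.080² + 2·9.80·19.6)) / 9.80 = (8.080 + 21.20) / 9.80 = 2.988 s.
Horizontal distance: R = vₓ t = 31.40 × 2.988 = 93.82 m.

93.8 m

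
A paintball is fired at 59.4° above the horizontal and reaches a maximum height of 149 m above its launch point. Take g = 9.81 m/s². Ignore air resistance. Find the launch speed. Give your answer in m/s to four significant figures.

62.82 m/s

At the peak v_y = 0, so v_y0 = √(2gH) = √(2 × 9.81 × 149) = 54.07 m/s.
v_y0 = v₀ sin θ ⇒ v₀ = 54.07 / sin 59.4° = 62.82 m/s.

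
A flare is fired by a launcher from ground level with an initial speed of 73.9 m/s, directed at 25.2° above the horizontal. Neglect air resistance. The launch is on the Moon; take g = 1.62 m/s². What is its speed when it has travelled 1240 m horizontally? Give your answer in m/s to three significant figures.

Resolve: vₓ = 73.90 cos 25.2° = 66.87 m/s and v_y0 = 73.90 sin 25.2° = 31.47 m/s.
x = vₓ t ⇒ t = 1240/66.87 = 18.54 s.
Vertical velocity there: v_y = v_y0 − g t = 31.47 − 1.62 × 18.54 = 1.423 m/s.
Speed: √(vₓ² + v_y²) = √(66.87² + 1.423²) = 66.88 m/s.

66.9 m/s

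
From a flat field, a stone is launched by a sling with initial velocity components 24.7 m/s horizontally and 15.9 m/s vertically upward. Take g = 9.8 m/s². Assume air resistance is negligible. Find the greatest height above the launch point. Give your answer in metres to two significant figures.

13 m

At the apex v_y = 0, so H = v_y0²/(2g) = 15.90²/19.60 = 12.90 m.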